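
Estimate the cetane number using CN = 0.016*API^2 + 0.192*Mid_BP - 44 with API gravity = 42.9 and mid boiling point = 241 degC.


CN = 0.016 * 42.9^2 + 0.192 * 241 - 44
CN = 29.44656 + 46.272 - 44 = 31.71856

31.71856


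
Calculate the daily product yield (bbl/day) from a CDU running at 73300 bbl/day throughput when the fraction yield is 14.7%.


Crude throughput = 73300 bbl/day
Fraction yield = 14.7%
yield = throughput * fraction / 100
yield = 73300 * 14.7 / 100 = 10775.1

10775.1 bbl/day


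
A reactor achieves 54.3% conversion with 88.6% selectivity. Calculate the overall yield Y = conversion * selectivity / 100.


Overall yield = conversion (%) * selectivity (%) / 100
Conversion = 54.3%, Selectivity = 88.6%
Y = 54.3 * 88.6 / 100
= 48.1098 %

48.1098 %


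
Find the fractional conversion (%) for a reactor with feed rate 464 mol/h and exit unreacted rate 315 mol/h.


X = (F_in - F_out) / F_in * 100
Moles reacted = 464 - 315 = 149
X = 149 / 464 * 100
= 0.3211 * 100
= 32.11 %

32.11 %


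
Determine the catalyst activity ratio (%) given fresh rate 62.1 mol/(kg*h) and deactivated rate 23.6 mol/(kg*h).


Activity (%) = (rate_used / rate_fresh) * 100
rate_used = 23.6, rate_fresh = 62.1
= (23.6 / 62.1) * 100
= 0.3800 * 100 = 38.00

38.00 %


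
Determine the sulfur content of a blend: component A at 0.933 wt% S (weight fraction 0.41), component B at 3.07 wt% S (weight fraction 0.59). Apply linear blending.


Linear sulfur blending: S_blend = x1*S1 + x2*S2
Contribution 1: 0.41 * 0.933 = 0.38253 wt%
Contribution 2: 0.59 * 3.07 = 1.8113 wt%
S_blend = 0.38253 + 1.8113 = 2.19383

2.19383 wt%


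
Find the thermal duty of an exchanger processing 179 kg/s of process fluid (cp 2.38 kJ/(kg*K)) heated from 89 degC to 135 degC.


Q = m_dot * cp * delta_T
delta_T = 135 - 89 = 46 K
Q = 179 * 2.38 * 46
= 426.02 * 46
= 19596.92 kW

19596.92 kW


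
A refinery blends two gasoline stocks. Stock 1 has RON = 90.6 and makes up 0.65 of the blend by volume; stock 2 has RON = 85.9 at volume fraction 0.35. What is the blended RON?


Linear blending: RON_blend = sum(vi * RONi)
Contribution 1: 0.65 * 90.6 = 58.89
Contribution 2: 0.35 * 85.9 = 30.065
RON_blend = 58.89 + 30.065 = 88.955

88.955


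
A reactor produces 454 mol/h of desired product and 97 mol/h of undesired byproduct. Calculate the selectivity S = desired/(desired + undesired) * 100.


Selectivity = desired / (desired + undesired) * 100
Total products = 454 + 97 = 551 mol/h
S = 454 / 551 * 100
= 0.8240 * 100
= 82.40 %

82.40 %


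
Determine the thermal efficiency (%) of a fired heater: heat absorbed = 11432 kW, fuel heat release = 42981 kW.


Furnace efficiency = Q_absorbed / Q_fuel * 100
= 11432 / 42981 * 100 = 26.60

26.60 %


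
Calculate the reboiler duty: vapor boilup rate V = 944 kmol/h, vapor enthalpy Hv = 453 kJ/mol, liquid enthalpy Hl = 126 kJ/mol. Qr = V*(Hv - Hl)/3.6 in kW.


Qr = 944 * (453 - 126) / 3.6 = 944 * 327 / 3.6 = 85750

85750 kW


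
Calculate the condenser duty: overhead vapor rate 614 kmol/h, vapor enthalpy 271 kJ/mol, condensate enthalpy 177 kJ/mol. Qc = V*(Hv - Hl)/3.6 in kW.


Qc = 614 * (271 - 177) / 3.6 = 614 * 94 / 3.6 = 16030

16030 kW


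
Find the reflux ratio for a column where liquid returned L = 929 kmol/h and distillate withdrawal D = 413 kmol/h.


Reflux ratio definition: R = L / D (liquid returned / distillate withdrawn)
L = 929 kmol/h, D = 413 kmol/h
R = 929 / 413 = 2.249

2.249


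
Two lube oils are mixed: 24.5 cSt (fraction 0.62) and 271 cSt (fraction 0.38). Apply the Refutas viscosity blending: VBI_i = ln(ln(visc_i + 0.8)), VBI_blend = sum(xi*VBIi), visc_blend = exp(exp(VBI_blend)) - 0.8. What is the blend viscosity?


Refutas method: VBN_i = 14.534*ln(ln(visc_i + 0.8)) + 10.975, blended linearly by mass fraction; since VBN is linear in VBI_i = ln(ln(visc_i + 0.8)) and the fractions sum to 1, blend VBI directly: visc = exp(exp(VBI_blend)) - 0.8
VBI_1 = ln(ln(24.5 + 0.8)) = 1.17273
VBI_2 = ln(ln(271 + 0.8)) = 1.72367
VBI_blend = 0.62 * 1.17273 + 0.38 * 1.72367 = 1.38209
visc_blend = exp(exp(1.38209)) - 0.8 = 52.89

52.89 cSt


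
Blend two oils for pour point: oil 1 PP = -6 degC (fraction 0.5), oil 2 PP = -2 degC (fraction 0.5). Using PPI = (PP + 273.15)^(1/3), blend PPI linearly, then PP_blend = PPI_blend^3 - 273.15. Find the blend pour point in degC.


PPI_1 = (-6 + 273.15)^(1/3) = 6.440482
PPI_2 = (-2 + 273.15)^(1/3) = 6.472467
PPI_blend = 0.5 * 6.440482 + 0.5 * 6.472467 = 6.456475
PP_blend = 6.456475^3 - 273.15 = 269.1451 - 273.15 = -4

-4 degC


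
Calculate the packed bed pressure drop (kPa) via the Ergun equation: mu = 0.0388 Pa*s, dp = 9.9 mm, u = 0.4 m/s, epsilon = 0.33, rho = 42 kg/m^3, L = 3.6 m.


dp = 9.9 mm = 0.0099 m
Viscous term = 150*0.0388*0.4*(1-0.33)^2 / (0.0099^2*0.33^3) = 296702
Inertial term = 1.75*42*0.4^2*(1-0.33) / (0.0099*0.33^3) = 22146.5
dP/L = 296702 + 22146.5 = 318848 Pa/m
dP = 318848 * 3.6 / 1000 = 1148 kPa

1148 kPa


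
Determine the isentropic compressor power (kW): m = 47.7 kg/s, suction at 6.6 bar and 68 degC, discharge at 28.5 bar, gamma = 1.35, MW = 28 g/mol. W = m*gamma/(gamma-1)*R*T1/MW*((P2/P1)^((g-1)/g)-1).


Isentropic work: W = m*(gamma/(gamma-1))*(R*T1/MW)*((P2/P1)^((gamma-1)/gamma) - 1)
T1 = 68 + 273.15 = 341.15 K
Pressure ratio = 28.5 / 6.6 = 4.31818
Exponent = (1.35 - 1)/1.35 = 0.259259
(P2/P1)^exp - 1 = 4.31818^0.259259 - 1 = 0.461193
W = 47.7 * 1.35 / 0.35 * 8.314 * 341.15 / 28 * 0.461193 = 8595

8595 kW


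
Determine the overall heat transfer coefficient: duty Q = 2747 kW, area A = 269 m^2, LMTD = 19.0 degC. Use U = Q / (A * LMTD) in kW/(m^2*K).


From Q = U*A*LMTD, U = Q / (A * LMTD)
U = 2747 / (269 * 19.0) = 2747 / 5111 = 0.5375

0.5375 kW/(m^2*K)


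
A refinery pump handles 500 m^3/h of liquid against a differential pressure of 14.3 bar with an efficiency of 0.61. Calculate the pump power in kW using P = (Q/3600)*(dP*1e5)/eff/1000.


Q = 500 / 3600 = 0.138889 m^3/s
P = 0.138889 * (14.3 * 1e5) / 0.61 / 1000 = 325.6

325.6 kW


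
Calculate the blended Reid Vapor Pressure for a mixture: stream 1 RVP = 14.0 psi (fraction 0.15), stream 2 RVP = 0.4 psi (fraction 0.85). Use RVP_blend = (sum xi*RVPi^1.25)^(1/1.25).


Chevron index: RVP_blend = (sum xi*RVPi^1.25)^(1/1.25)
RVP^1.25 terms: 0.15 * 14.0^1.25 + 0.85 * 0.4^1.25 = 4.3325
RVP_blend = 4.3325^(1/1.25) = 3.231

3.231 psi


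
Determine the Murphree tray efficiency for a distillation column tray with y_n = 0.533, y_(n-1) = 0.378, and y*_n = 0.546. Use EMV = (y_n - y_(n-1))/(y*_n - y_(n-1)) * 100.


Murphree vapor efficiency: EMV = (y_n - y_(n-1)) / (y*_n - y_(n-1)) * 100
EMV = (0.533 - 0.378) / (0.546 - 0.378) * 100 = 0.155 / 0.168 * 100 = 92.26

92.26 %


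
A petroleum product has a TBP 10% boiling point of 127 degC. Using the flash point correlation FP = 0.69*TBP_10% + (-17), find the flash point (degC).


FP = 0.69 * 127 + (-17) = 70.63

70.63 degC


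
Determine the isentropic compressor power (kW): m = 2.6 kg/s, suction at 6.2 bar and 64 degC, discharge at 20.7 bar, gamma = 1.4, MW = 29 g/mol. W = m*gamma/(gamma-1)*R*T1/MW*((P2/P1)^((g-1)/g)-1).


Isentropic work: W = m*(gamma/(gamma-1))*(R*T1/MW)*((P2/P1)^((gamma-1)/gamma) - 1)
T1 = 64 + 273.15 = 337.15 K
Pressure ratio = 20.7 / 6.2 = 3.33871
Exponent = (1.4 - 1)/1.4 = 0.285714
(P2/P1)^exp - 1 = 3.33871^0.285714 - 1 = 0.411217
W = 2.6 * 1.4 / 0.4 * 8.314 * 337.15 / 29 * 0.411217 = 361.7

361.7 kW


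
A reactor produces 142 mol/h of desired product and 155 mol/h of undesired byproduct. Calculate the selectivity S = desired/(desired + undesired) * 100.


Selectivity = desired / (desired + undesired) * 100
Total products = 142 + 155 = 297 mol/h
S = 142 / 297 * 100
= 0.4781 * 100
= 47.81 %

47.81 %


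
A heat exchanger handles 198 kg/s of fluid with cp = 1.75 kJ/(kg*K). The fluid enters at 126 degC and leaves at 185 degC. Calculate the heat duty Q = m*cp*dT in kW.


Q = m_dot * cp * delta_T
delta_T = 185 - 126 = 59 K
Q = 198 * 1.75 * 59
= 346.5 * 59
= 20443.5 kW

20443.5 kW


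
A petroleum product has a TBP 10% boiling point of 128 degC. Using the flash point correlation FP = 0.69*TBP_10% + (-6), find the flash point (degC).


FP = 0.69 * 128 + (-6) = 82.32

82.32 degC


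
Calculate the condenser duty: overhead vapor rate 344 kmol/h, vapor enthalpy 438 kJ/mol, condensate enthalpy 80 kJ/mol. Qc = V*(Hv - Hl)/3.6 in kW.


Qc = 344 * (438 - 80) / 3.6 = 344 * 358 / 3.6 = 34210

34210 kW


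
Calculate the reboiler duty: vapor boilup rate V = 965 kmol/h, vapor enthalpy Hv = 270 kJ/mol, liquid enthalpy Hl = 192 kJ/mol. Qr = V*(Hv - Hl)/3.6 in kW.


Qr = 965 * (270 - 192) / 3.6 = 965 * 78 / 3.6 = 20910

20910 kW


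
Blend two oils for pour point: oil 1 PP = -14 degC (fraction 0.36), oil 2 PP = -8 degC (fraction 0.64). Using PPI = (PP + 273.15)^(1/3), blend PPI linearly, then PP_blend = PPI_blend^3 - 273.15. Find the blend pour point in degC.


PPI_1 = (-14 + 273.15)^(1/3) = 6.375541
PPI_2 = (-8 + 273.15)^(1/3) = 6.42437
PPI_blend = 0.36 * 6.375541 + 0.64 * 6.42437 = 6.406792
PP_blend = 6.406792^3 - 273.15 = 262.9795 - 273.15 = -10.17

-10.17 degC


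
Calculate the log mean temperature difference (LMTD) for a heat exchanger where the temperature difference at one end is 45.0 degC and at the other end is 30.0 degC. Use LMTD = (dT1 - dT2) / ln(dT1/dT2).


LMTD = (dT1 - dT2) / ln(dT1/dT2)
= (45.0 - 30.0) / ln(45.0 / 30.0) = 15 / 0.405465 = 36.99

36.99 degC


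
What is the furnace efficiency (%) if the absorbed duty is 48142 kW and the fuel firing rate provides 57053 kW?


Furnace efficiency = Q_absorbed / Q_fuel * 100
= 48142 / 57053 * 100 = 84.38

84.38 %


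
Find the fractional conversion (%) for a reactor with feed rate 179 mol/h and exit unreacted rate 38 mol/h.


X = (F_in - F_out) / F_in * 100
Moles reacted = 179 - 38 = 141
X = 141 / 179 * 100
= 0.7877 * 100
= 78.77 %

78.77 %


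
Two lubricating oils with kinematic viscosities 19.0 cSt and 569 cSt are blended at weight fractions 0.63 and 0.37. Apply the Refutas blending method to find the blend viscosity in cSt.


Refutas method: VBN_i = 14.534*ln(ln(visc_i + 0.8)) + 10.975, blended linearly by mass fraction; since VBN is linear in VBI_i = ln(ln(visc_i + 0.8)) and the fractions sum to 1, blend VBI directly: visc = exp(exp(VBI_blend)) - 0.8
VBI_1 = ln(ln(19.0 + 0.8)) = 1.09383
VBI_2 = ln(ln(569 + 0.8)) = 1.84771
VBI_blend = 0.63 * 1.09383 + 0.37 * 1.84771 = 1.37277
visc_blend = exp(exp(1.37277)) - 0.8 = 50.94

50.94 cSt


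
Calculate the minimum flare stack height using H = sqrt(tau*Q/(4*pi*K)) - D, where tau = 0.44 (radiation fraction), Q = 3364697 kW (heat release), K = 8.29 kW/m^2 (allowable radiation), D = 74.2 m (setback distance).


tau*Q/(4*pi*K) = 0.44 * 3364697 / (4 * pi * 8.29) = 14211.3
sqrt(14211.3) = 119.211
H = 119.211 - 74.2 = 45.01

45.01 m


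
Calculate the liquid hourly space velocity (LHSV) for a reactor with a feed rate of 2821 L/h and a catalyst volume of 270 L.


LHSV = volumetric feed rate / catalyst volume
= 2821 L/h / 270 L
= 10.45 h^-1

10.45 h^-1


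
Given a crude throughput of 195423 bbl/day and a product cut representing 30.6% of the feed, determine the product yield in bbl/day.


Crude throughput = 195423 bbl/day
Fraction yield = 30.6%
yield = throughput * fraction / 100
yield = 195423 * 30.6 / 100 = 59799.438

59799.438 bbl/day


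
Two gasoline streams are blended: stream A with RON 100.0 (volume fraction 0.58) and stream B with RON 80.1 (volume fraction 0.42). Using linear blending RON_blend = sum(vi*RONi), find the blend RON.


Linear blending: RON_blend = sum(vi * RONi)
Contribution 1: 0.58 * 100.0 = 58
Contribution 2: 0.42 * 80.1 = 33.642
RON_blend = 58 + 33.642 = 91.642

91.642


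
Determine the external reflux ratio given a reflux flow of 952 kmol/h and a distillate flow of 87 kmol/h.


Reflux ratio definition: R = L / D (liquid returned / distillate withdrawn)
L = 952 kmol/h, D = 87 kmol/h
R = 952 / 87 = 10.94

10.94


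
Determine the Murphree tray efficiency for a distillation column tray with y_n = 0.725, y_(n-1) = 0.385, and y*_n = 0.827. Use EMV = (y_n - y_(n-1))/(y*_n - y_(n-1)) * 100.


Murphree vapor efficiency: EMV = (y_n - y_(n-1)) / (y*_n - y_(n-1)) * 100
EMV = (0.725 - 0.385) / (0.827 - 0.385) * 100 = 0.34 / 0.442 * 100 = 76.92

76.92 %


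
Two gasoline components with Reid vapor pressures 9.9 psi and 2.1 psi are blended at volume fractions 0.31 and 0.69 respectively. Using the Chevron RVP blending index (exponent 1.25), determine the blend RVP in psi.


Chevron index: RVP_blend = (sum xi*RVPi^1.25)^(1/1.25)
RVP^1.25 terms: 0.31 * 9.9^1.25 + 0.69 * 2.1^1.25 = 7.18815
RVP_blend = 7.18815^(1/1.25) = 4.845

4.845 psi


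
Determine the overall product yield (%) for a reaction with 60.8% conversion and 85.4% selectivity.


Overall yield = conversion (%) * selectivity (%) / 100
Conversion = 60.8%, Selectivity = 85.4%
Y = 60.8 * 85.4 / 100
= 51.9232 %

51.9232 %


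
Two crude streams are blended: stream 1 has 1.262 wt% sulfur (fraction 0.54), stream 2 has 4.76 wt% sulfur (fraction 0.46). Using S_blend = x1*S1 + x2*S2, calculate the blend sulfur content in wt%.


Linear sulfur blending: S_blend = x1*S1 + x2*S2
Contribution 1: 0.54 * 1.262 = 0.68148 wt%
Contribution 2: 0.46 * 4.76 = 2.1896 wt%
S_blend = 0.68148 + 2.1896 = 2.87108

2.87108 wt%


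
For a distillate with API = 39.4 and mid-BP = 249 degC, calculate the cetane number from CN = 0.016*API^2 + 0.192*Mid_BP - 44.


CN = 0.016 * 39.4^2 + 0.192 * 249 - 44
CN = 24.83776 + 47.808 - 44 = 28.64576

28.64576


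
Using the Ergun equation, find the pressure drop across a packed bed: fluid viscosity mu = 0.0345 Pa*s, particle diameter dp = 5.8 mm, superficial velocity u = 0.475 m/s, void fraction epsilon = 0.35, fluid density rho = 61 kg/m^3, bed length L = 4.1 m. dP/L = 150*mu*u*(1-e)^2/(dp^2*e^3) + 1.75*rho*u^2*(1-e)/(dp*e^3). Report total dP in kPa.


dp = 5.8 mm = 0.0058 m
Viscous term = 150*0.0345*0.475*(1-0.35)^2 / (0.0058^2*0.35^3) = 720063
Inertial term = 1.75*61*0.475^2*(1-0.35) / (0.0058*0.35^3) = 62955.9
dP/L = 720063 + 62955.9 = 783019 Pa/m
dP = 783019 * 4.1 / 1000 = 3210 kPa

3210 kPa


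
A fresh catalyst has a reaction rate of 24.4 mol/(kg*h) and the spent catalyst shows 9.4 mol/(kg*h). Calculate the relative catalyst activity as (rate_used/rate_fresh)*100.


Activity (%) = (rate_used / rate_fresh) * 100
rate_used = 9.4, rate_fresh = 24.4
= (9.4 / 24.4) * 100
= 0.3852 * 100 = 38.52

38.52 %


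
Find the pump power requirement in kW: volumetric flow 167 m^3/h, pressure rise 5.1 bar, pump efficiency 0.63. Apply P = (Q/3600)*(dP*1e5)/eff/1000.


Q = 167 / 3600 = 0.0463889 m^3/s
P = 0.0463889 * (5.1 * 1e5) / 0.63 / 1000 = 37.55

37.55 kW


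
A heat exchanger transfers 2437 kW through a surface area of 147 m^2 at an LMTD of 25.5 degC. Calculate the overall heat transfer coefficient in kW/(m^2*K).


From Q = U*A*LMTD, U = Q / (A * LMTD)
U = 2437 / (147 * 25.5) = 2437 / 3748.5 = 0.6501

0.6501 kW/(m^2*K)


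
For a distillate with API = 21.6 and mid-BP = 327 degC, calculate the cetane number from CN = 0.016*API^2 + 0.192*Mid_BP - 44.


CN = 0.016 * 21.6^2 + 0.192 * 327 - 44
CN = 7.46496 + 62.784 - 44 = 26.24896

26.24896


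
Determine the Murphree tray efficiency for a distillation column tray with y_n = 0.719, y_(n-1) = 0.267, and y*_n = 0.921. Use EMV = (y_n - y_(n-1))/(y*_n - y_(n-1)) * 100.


Murphree vapor efficiency: EMV = (y_n - y_(n-1)) / (y*_n - y_(n-1)) * 100
EMV = (0.719 - 0.267) / (0.921 - 0.267) * 100 = 0.452 / 0.654 * 100 = 69.11

69.11 %


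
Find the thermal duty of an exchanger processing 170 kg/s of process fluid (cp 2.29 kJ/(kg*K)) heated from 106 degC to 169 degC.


Q = m_dot * cp * delta_T
delta_T = 169 - 106 = 63 K
Q = 170 * 2.29 * 63
= 389.3 * 63
= 24525.9 kW

24525.9 kW


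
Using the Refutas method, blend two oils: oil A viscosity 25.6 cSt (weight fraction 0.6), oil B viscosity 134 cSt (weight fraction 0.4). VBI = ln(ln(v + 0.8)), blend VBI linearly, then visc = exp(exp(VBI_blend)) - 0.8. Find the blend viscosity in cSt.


Refutas method: VBN_i = 14.534*ln(ln(visc_i + 0.8)) + 10.975, blended linearly by mass fraction; since VBN is linear in VBI_i = ln(ln(visc_i + 0.8)) and the fractions sum to 1, blend VBI directly: visc = exp(exp(VBI_blend)) - 0.8
VBI_1 = ln(ln(25.6 + 0.8)) = 1.18582
VBI_2 = ln(ln(134 + 0.8)) = 1.59001
VBI_blend = 0.6 * 1.18582 + 0.4 * 1.59001 = 1.3475
visc_blend = exp(exp(1.3475)) - 0.8 = 46.09

46.09 cSt


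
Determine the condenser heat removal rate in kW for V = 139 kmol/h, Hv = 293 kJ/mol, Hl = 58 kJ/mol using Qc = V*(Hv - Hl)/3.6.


Qc = 139 * (293 - 58) / 3.6 = 139 * 235 / 3.6 = 9074

9074 kW


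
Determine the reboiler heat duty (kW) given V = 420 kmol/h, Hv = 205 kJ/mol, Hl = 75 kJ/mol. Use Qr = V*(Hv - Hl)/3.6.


Qr = 420 * (205 - 75) / 3.6 = 420 * 130 / 3.6 = 15170

15170 kW


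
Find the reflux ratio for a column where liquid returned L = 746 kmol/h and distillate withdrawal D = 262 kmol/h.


Reflux ratio definition: R = L / D (liquid returned / distillate withdrawn)
L = 746 kmol/h, D = 262 kmol/h
R = 746 / 262 = 2.847

2.847


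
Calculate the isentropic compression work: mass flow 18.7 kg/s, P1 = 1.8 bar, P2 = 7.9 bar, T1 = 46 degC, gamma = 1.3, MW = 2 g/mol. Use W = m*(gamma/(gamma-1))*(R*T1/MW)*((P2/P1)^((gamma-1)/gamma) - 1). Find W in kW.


Isentropic work: W = m*(gamma/(gamma-1))*(R*T1/MW)*((P2/P1)^((gamma-1)/gamma) - 1)
T1 = 46 + 273.15 = 319.15 K
Pressure ratio = 7.9 / 1.8 = 4.38889
Exponent = (1.3 - 1)/1.3 = 0.230769
(P2/P1)^exp - 1 = 4.38889^0.230769 - 1 = 0.40681
W = 18.7 * 1.3 / 0.3 * 8.314 * 319.15 / 2 * 0.40681 = 43740

43740 kW


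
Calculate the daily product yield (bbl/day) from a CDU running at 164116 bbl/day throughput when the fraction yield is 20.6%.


Crude throughput = 164116 bbl/day
Fraction yield = 20.6%
yield = throughput * fraction / 100
yield = 164116 * 20.6 / 100 = 33807.896

33807.896 bbl/day


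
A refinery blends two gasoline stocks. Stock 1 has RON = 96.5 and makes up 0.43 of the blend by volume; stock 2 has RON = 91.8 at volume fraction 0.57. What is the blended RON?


Linear blending: RON_blend = sum(vi * RONi)
Contribution 1: 0.43 * 96.5 = 41.495
Contribution 2: 0.57 * 91.8 = 52.326
RON_blend = 41.495 + 52.326 = 93.821

93.821


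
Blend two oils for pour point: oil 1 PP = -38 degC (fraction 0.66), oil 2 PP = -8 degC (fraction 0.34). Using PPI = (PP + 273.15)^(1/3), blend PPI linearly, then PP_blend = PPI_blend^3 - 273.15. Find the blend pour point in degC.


PPI_1 = (-38 + 273.15)^(1/3) = 6.172318
PPI_2 = (-8 + 273.15)^(1/3) = 6.42437
PPI_blend = 0.66 * 6.172318 + 0.34 * 6.42437 = 6.258016
PP_blend = 6.258016^3 - 273.15 = 245.0812 - 273.15 = -28.07

-28.07 degC


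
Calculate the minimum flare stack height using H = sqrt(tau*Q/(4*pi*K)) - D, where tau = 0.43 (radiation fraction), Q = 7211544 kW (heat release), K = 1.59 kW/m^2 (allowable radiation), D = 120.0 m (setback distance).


tau*Q/(4*pi*K) = 0.43 * 7211544 / (4 * pi * 1.59) = 155199
sqrt(155199) = 393.953
H = 393.953 - 120.0 = 274.0

274.0 m


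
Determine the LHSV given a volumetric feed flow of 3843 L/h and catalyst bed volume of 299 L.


LHSV = volumetric feed rate / catalyst volume
= 3843 L/h / 299 L
= 12.85 h^-1

12.85 h^-1


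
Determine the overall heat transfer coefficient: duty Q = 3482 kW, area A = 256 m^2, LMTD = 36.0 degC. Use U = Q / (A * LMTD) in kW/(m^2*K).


From Q = U*A*LMTD, U = Q / (A * LMTD)
U = 3482 / (256 * 36.0) = 3482 / 9216 = 0.3778

0.3778 kW/(m^2*K)


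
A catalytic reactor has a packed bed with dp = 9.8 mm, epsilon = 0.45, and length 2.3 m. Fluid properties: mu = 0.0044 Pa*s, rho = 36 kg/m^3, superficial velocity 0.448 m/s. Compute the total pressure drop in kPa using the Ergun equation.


dp = 9.8 mm = 0.0098 m
Viscous term = 150*0.0044*0.448*(1-0.45)^2 / (0.0098^2*0.45^3) = 10220.2
Inertial term = 1.75*36*0.448^2*(1-0.45) / (0.0098*0.45^3) = 7787.46
dP/L = 10220.2 + 7787.46 = 18007.7 Pa/m
dP = 18007.7 * 2.3 / 1000 = 41.42 kPa

41.42 kPa


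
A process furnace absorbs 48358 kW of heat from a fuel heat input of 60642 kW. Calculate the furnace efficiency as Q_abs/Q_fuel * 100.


Furnace efficiency = Q_absorbed / Q_fuel * 100
= 48358 / 60642 * 100 = 79.74

79.74 %


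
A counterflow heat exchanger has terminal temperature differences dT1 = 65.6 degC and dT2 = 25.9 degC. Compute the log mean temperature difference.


LMTD = (dT1 - dT2) / ln(dT1/dT2)
= (65.6 - 25.9) / ln(65.6 / 25.9) = 39.7 / 0.929333 = 42.72

42.72 degC


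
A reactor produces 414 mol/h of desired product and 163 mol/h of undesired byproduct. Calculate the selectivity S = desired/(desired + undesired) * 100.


Selectivity = desired / (desired + undesired) * 100
Total products = 414 + 163 = 577 mol/h
S = 414 / 577 * 100
= 0.7175 * 100
= 71.75 %

71.75 %


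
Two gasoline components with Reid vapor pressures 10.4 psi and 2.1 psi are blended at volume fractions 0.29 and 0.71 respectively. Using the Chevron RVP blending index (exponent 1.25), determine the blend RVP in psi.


Chevron index: RVP_blend = (sum xi*RVPi^1.25)^(1/1.25)
RVP^1.25 terms: 0.29 * 10.4^1.25 + 0.71 * 2.1^1.25 = 7.21101
RVP_blend = 7.21101^(1/1.25) = 4.857

4.857 psi


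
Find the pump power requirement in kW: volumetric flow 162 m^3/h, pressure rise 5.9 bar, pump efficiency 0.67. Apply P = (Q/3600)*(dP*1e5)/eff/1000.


Q = 162 / 3600 = 0.045 m^3/s
P = 0.045 * (5.9 * 1e5) / 0.67 / 1000 = 39.63

39.63 kW


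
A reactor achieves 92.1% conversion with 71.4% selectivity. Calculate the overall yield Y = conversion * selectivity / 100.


Overall yield = conversion (%) * selectivity (%) / 100
Conversion = 92.1%, Selectivity = 71.4%
Y = 92.1 * 71.4 / 100
= 65.7594 %

65.7594 %


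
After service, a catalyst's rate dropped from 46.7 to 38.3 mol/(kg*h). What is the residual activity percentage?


Activity (%) = (rate_used / rate_fresh) * 100
rate_used = 38.3, rate_fresh = 46.7
= (38.3 / 46.7) * 100
= 0.8201 * 100 = 82.01

82.01 %


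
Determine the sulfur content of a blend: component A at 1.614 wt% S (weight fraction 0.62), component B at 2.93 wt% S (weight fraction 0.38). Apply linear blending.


Linear sulfur blending: S_blend = x1*S1 + x2*S2
Contribution 1: 0.62 * 1.614 = 1.00068 wt%
Contribution 2: 0.38 * 2.93 = 1.1134 wt%
S_blend = 1.00068 + 1.1134 = 2.11408

2.11408 wt%


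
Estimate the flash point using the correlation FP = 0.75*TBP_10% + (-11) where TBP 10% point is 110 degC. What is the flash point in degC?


FP = 0.75 * 110 + (-11) = 71.5

71.5 degC


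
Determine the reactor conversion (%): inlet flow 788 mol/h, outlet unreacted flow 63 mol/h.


X = (F_in - F_out) / F_in * 100
Moles reacted = 788 - 63 = 725
X = 725 / 788 * 100
= 0.9201 * 100
= 92.01 %

92.01 %


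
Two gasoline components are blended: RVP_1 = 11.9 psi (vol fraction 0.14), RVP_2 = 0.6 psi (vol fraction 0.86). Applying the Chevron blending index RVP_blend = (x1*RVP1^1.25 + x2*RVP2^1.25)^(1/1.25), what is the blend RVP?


Chevron index: RVP_blend = (sum xi*RVPi^1.25)^(1/1.25)
RVP^1.25 terms: 0.14 * 11.9^1.25 + 0.86 * 0.6^1.25 = 3.54843
RVP_blend = 3.54843^(1/1.25) = 2.754

2.754 psi


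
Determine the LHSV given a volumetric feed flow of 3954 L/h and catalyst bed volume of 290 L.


LHSV = volumetric feed rate / catalyst volume
= 3954 L/h / 290 L
= 13.63 h^-1

13.63 h^-1


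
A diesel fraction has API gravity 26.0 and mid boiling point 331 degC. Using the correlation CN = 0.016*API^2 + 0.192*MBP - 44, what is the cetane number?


CN = 0.016 * 26.0^2 + 0.192 * 331 - 44
CN = 10.816 + 63.552 - 44 = 30.368

30.368


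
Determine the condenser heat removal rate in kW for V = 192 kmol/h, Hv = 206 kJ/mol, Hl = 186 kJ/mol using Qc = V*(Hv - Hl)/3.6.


Qc = 192 * (206 - 186) / 3.6 = 192 * 20 / 3.6 = 1067

1067 kW


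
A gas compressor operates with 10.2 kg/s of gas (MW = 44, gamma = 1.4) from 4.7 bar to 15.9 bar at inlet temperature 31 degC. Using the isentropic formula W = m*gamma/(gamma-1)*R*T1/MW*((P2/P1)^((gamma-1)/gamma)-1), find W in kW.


Isentropic work: W = m*(gamma/(gamma-1))*(R*T1/MW)*((P2/P1)^((gamma-1)/gamma) - 1)
T1 = 31 + 273.15 = 304.15 K
Pressure ratio = 15.9 / 4.7 = 3.38298
Exponent = (1.4 - 1)/1.4 = 0.285714
(P2/P1)^exp - 1 = 3.38298^0.285714 - 1 = 0.416538
W = 10.2 * 1.4 / 0.4 * 8.314 * 304.15 / 44 * 0.416538 = 854.6

854.6 kW


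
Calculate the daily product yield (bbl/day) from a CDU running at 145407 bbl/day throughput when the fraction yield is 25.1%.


Crude throughput = 145407 bbl/day
Fraction yield = 25.1%
yield = throughput * fraction / 100
yield = 145407 * 25.1 / 100 = 36497.157

36497.157 bbl/day


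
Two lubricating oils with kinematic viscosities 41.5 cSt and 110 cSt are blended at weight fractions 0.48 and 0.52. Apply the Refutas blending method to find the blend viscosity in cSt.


Refutas method: VBN_i = 14.534*ln(ln(visc_i + 0.8)) + 10.975, blended linearly by mass fraction; since VBN is linear in VBI_i = ln(ln(visc_i + 0.8)) and the fractions sum to 1, blend VBI directly: visc = exp(exp(VBI_blend)) - 0.8
VBI_1 = ln(ln(41.5 + 0.8)) = 1.32036
VBI_2 = ln(ln(110 + 0.8)) = 1.54921
VBI_blend = 0.48 * 1.32036 + 0.52 * 1.54921 = 1.43936
visc_blend = exp(exp(1.43936)) - 0.8 = 67.10

67.10 cSt


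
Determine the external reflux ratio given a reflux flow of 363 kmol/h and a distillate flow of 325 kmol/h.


Reflux ratio definition: R = L / D (liquid returned / distillate withdrawn)
L = 363 kmol/h, D = 325 kmol/h
R = 363 / 325 = 1.117

1.117


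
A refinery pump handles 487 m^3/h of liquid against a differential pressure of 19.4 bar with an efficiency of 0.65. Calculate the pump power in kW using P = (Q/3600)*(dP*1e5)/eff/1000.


Q = 487 / 3600 = 0.135278 m^3/s
P = 0.135278 * (19.4 * 1e5) / 0.65 / 1000 = 403.8

403.8 kW


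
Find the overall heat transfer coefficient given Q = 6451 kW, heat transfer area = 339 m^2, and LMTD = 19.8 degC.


From Q = U*A*LMTD, U = Q / (A * LMTD)
U = 6451 / (339 * 19.8) = 6451 / 6712.2 = 0.9611

0.9611 kW/(m^2*K)


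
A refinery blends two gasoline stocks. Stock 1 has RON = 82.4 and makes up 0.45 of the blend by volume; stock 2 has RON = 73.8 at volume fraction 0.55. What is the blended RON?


Linear blending: RON_blend = sum(vi * RONi)
Contribution 1: 0.45 * 82.4 = 37.08
Contribution 2: 0.55 * 73.8 = 40.59
RON_blend = 37.08 + 40.59 = 77.67

77.67


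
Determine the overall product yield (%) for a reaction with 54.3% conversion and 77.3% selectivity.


Overall yield = conversion (%) * selectivity (%) / 100
Conversion = 54.3%, Selectivity = 77.3%
Y = 54.3 * 77.3 / 100
= 41.9739 %

41.9739 %


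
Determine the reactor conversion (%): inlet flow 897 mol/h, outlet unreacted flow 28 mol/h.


X = (F_in - F_out) / F_in * 100
Moles reacted = 897 - 28 = 869
X = 869 / 897 * 100
= 0.9688 * 100
= 96.88 %

96.88 %


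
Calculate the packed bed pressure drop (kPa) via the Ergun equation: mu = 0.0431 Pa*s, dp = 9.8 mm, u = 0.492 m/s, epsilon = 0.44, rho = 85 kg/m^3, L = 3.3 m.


dp = 9.8 mm = 0.0098 m
Viscous term = 150*0.0431*0.492*(1-0.44)^2 / (0.0098^2*0.44^3) = 121927
Inertial term = 1.75*85*0.492^2*(1-0.44) / (0.0098*0.44^3) = 24154.1
dP/L = 121927 + 24154.1 = 146081 Pa/m
dP = 146081 * 3.3 / 1000 = 482.1 kPa

482.1 kPa


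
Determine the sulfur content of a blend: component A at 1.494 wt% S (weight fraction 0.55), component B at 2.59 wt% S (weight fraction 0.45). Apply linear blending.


Linear sulfur blending: S_blend = x1*S1 + x2*S2
Contribution 1: 0.55 * 1.494 = 0.8217 wt%
Contribution 2: 0.45 * 2.59 = 1.1655 wt%
S_blend = 0.8217 + 1.1655 = 1.9872

1.9872 wt%


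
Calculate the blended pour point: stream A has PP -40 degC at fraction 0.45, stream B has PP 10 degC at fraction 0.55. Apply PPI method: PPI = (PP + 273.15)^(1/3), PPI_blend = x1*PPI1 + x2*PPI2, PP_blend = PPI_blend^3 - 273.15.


PPI_1 = (-40 + 273.15)^(1/3) = 6.15477
PPI_2 = (10 + 273.15)^(1/3) = 6.566574
PPI_blend = 0.45 * 6.15477 + 0.55 * 6.566574 = 6.381262
PP_blend = 6.381262^3 - 273.15 = 259.8482 - 273.15 = -13.3

-13.3 degC


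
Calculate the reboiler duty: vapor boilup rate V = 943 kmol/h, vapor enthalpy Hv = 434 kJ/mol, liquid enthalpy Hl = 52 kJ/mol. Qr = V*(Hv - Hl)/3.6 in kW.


Qr = 943 * (434 - 52) / 3.6 = 943 * 382 / 3.6 = 100100

100100 kW


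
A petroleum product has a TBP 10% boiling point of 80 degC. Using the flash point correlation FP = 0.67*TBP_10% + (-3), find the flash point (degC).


FP = 0.67 * 80 + (-3) = 50.6

50.6 degC


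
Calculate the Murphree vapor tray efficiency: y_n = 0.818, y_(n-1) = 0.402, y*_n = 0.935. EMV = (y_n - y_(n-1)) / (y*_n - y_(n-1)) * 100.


Murphree vapor efficiency: EMV = (y_n - y_(n-1)) / (y*_n - y_(n-1)) * 100
EMV = (0.818 - 0.402) / (0.935 - 0.402) * 100 = 0.416 / 0.533 * 100 = 78.05

78.05 %


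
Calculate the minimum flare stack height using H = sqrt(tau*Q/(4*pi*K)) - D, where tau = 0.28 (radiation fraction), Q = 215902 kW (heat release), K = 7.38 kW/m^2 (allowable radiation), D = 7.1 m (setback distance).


tau*Q/(4*pi*K) = 0.28 * 215902 / (4 * pi * 7.38) = 651.851
sqrt(651.851) = 25.5314
H = 25.5314 - 7.1 = 18.43

18.43 m


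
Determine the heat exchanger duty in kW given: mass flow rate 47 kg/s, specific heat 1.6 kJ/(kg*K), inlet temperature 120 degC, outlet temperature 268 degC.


Q = m_dot * cp * delta_T
delta_T = 268 - 120 = 148 K
Q = 47 * 1.6 * 148
= 75.2 * 148
= 11129.6 kW

11129.6 kW


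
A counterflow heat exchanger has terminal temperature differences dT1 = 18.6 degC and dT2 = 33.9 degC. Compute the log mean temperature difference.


LMTD = (dT1 - dT2) / ln(dT1/dT2)
= (18.6 - 33.9) / ln(18.6 / 33.9) = -15.3 / -0.600253 = 25.49

25.49 degC


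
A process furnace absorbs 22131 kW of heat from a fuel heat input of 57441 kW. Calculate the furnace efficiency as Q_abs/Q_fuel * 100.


Furnace efficiency = Q_absorbed / Q_fuel * 100
= 22131 / 57441 * 100 = 38.53

38.53 %


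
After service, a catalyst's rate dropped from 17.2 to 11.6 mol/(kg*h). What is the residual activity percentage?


Activity (%) = (rate_used / rate_fresh) * 100
rate_used = 11.6, rate_fresh = 17.2
= (11.6 / 17.2) * 100
= 0.6744 * 100 = 67.44

67.44 %


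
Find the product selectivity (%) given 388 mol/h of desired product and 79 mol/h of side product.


Selectivity = desired / (desired + undesired) * 100
Total products = 388 + 79 = 467 mol/h
S = 388 / 467 * 100
= 0.8308 * 100
= 83.08 %

83.08 %


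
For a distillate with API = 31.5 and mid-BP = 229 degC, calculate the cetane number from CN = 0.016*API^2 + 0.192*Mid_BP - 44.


CN = 0.016 * 31.5^2 + 0.192 * 229 - 44
CN = 15.876 + 43.968 - 44 = 15.844

15.844


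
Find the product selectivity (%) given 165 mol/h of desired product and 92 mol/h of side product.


Selectivity = desired / (desired + undesired) * 100
Total products = 165 + 92 = 257 mol/h
S = 165 / 257 * 100
= 0.6420 * 100
= 64.20 %

64.20 %


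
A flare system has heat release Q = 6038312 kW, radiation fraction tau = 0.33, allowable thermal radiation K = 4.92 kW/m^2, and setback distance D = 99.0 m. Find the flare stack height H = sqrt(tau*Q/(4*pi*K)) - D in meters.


tau*Q/(4*pi*K) = 0.33 * 6038312 / (4 * pi * 4.92) = 32229.6
sqrt(32229.6) = 179.526
H = 179.526 - 99.0 = 80.53

80.53 m


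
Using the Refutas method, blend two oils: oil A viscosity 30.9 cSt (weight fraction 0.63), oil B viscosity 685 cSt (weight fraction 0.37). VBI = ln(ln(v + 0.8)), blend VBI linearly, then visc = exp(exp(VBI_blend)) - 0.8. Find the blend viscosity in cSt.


Refutas method: VBN_i = 14.534*ln(ln(visc_i + 0.8)) + 10.975, blended linearly by mass fraction; since VBN is linear in VBI_i = ln(ln(visc_i + 0.8)) and the fractions sum to 1, blend VBI directly: visc = exp(exp(VBI_blend)) - 0.8
VBI_1 = ln(ln(30.9 + 0.8)) = 1.2402
VBI_2 = ln(ln(685 + 0.8)) = 1.8765
VBI_blend = 0.63 * 1.2402 + 0.37 * 1.8765 = 1.47563
visc_blend = exp(exp(1.47563)) - 0.8 = 78.54

78.54 cSt


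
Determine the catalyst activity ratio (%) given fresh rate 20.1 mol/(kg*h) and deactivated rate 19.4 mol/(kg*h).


Activity (%) = (rate_used / rate_fresh) * 100
rate_used = 19.4, rate_fresh = 20.1
= (19.4 / 20.1) * 100
= 0.9652 * 100 = 96.52

96.52 %


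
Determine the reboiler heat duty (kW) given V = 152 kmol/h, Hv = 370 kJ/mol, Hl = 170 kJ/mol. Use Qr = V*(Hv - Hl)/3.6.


Qr = 152 * (370 - 170) / 3.6 = 152 * 200 / 3.6 = 8444

8444 kW


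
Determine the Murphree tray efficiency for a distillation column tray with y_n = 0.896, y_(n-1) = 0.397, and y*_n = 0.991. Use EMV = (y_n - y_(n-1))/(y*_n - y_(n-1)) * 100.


Murphree vapor efficiency: EMV = (y_n - y_(n-1)) / (y*_n - y_(n-1)) * 100
EMV = (0.896 - 0.397) / (0.991 - 0.397) * 100 = 0.499 / 0.594 * 100 = 84.01

84.01 %


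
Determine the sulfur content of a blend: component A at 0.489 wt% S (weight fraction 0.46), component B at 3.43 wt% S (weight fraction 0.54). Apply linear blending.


Linear sulfur blending: S_blend = x1*S1 + x2*S2
Contribution 1: 0.46 * 0.489 = 0.22494 wt%
Contribution 2: 0.54 * 3.43 = 1.8522 wt%
S_blend = 0.22494 + 1.8522 = 2.07714

2.07714 wt%


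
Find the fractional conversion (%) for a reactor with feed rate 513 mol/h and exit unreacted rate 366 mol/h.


X = (F_in - F_out) / F_in * 100
Moles reacted = 513 - 366 = 147
X = 147 / 513 * 100
= 0.2865 * 100
= 28.65 %

28.65 %


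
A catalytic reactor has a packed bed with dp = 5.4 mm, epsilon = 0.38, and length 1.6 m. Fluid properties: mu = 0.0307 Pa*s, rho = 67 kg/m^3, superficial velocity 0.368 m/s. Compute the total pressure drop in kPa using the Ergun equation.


dp = 5.4 mm = 0.0054 m
Viscous term = 150*0.0307*0.368*(1-0.38)^2 / (0.0054^2*0.38^3) = 407120
Inertial term = 1.75*67*0.368^2*(1-0.38) / (0.0054*0.38^3) = 33224.3
dP/L = 407120 + 33224.3 = 440344 Pa/m
dP = 440344 * 1.6 / 1000 = 704.6 kPa

704.6 kPa


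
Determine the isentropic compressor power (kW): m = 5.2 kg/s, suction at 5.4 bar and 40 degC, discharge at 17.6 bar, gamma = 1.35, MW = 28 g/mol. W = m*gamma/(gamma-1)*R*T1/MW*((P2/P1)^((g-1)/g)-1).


Isentropic work: W = m*(gamma/(gamma-1))*(R*T1/MW)*((P2/P1)^((gamma-1)/gamma) - 1)
T1 = 40 + 273.15 = 313.15 K
Pressure ratio = 17.6 / 5.4 = 3.25926
Exponent = (1.35 - 1)/1.35 = 0.259259
(P2/P1)^exp - 1 = 3.25926^0.259259 - 1 = 0.35841
W = 5.2 * 1.35 / 0.35 * 8.314 * 313.15 / 28 * 0.35841 = 668.4

668.4 kW


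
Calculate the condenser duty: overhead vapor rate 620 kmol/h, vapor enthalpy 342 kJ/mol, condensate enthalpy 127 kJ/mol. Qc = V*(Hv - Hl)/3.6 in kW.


Qc = 620 * (342 - 127) / 3.6 = 620 * 215 / 3.6 = 37030

37030 kW


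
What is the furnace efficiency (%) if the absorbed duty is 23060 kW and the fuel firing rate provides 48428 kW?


Furnace efficiency = Q_absorbed / Q_fuel * 100
= 23060 / 48428 * 100 = 47.62

47.62 %


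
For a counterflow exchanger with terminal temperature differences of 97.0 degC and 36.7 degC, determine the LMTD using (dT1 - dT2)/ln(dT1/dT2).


LMTD = (dT1 - dT2) / ln(dT1/dT2)
= (97.0 - 36.7) / ln(97.0 / 36.7) = 60.3 / 0.971934 = 62.04

62.04 degC


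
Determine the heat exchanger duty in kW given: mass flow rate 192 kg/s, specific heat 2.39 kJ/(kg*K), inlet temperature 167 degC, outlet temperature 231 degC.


Q = m_dot * cp * delta_T
delta_T = 231 - 167 = 64 K
Q = 192 * 2.39 * 64
= 458.88 * 64
= 29368.32 kW

29368.32 kW


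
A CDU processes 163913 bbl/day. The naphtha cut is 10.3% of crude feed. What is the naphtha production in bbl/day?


Crude throughput = 163913 bbl/day
Fraction yield = 10.3%
yield = throughput * fraction / 100
yield = 163913 * 10.3 / 100 = 16883.039

16883.039 bbl/day


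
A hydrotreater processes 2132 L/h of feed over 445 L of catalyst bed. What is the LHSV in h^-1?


LHSV = volumetric feed rate / catalyst volume
= 2132 L/h / 445 L
= 4.791 h^-1

4.791 h^-1


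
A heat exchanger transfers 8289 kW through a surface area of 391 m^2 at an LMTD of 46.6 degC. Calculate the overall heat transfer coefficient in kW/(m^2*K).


From Q = U*A*LMTD, U = Q / (A * LMTD)
U = 8289 / (391 * 46.6) = 8289 / 18220.6 = 0.4549

0.4549 kW/(m^2*K)


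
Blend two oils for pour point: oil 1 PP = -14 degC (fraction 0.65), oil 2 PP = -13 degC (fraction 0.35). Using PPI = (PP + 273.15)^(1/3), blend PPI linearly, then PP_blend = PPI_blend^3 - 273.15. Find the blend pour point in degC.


PPI_1 = (-14 + 273.15)^(1/3) = 6.375541
PPI_2 = (-13 + 273.15)^(1/3) = 6.383731
PPI_blend = 0.65 * 6.375541 + 0.35 * 6.383731 = 6.378407
PP_blend = 6.378407^3 - 273.15 = 259.4996 - 273.15 = -13.65

-13.65 degC


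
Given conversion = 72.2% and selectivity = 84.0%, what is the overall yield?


Overall yield = conversion (%) * selectivity (%) / 100
Conversion = 72.2%, Selectivity = 84.0%
Y = 72.2 * 84.0 / 100
= 60.648 %

60.648 %


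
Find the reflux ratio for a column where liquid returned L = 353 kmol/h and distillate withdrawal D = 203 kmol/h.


Reflux ratio definition: R = L / D (liquid returned / distillate withdrawn)
L = 353 kmol/h, D = 203 kmol/h
R = 353 / 203 = 1.739

1.739


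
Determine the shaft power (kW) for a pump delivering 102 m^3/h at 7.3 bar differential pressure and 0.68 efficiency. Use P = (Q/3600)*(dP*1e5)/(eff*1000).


Q = 102 / 3600 = 0.0283333 m^3/s
P = 0.0283333 * (7.3 * 1e5) / 0.68 / 1000 = 30.42

30.42 kW


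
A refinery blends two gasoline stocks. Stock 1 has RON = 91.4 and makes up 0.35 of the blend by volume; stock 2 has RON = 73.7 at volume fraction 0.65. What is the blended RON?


Linear blending: RON_blend = sum(vi * RONi)
Contribution 1: 0.35 * 91.4 = 31.99
Contribution 2: 0.65 * 73.7 = 47.905
RON_blend = 31.99 + 47.905 = 79.895

79.895


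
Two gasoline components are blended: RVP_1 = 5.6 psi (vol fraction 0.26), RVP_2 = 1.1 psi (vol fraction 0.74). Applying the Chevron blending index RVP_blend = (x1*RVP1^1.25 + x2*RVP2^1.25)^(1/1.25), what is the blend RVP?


Chevron index: RVP_blend = (sum xi*RVPi^1.25)^(1/1.25)
RVP^1.25 terms: 0.26 * 5.6^1.25 + 0.74 * 1.1^1.25 = 3.07342
RVP_blend = 3.07342^(1/1.25) = 2.455

2.455 psi


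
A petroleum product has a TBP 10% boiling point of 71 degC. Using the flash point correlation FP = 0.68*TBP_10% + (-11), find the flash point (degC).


FP = 0.68 * 71 + (-11) = 37.28

37.28 degC


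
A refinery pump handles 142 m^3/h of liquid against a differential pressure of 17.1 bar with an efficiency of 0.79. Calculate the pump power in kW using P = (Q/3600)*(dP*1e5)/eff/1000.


Q = 142 / 3600 = 0.0394444 m^3/s
P = 0.0394444 * (17.1 * 1e5) / 0.79 / 1000 = 85.38

85.38 kW


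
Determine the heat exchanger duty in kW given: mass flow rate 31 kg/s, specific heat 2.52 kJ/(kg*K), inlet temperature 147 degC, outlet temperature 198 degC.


Q = m_dot * cp * delta_T
delta_T = 198 - 147 = 51 K
Q = 31 * 2.52 * 51
= 78.12 * 51
= 3984.12 kW

3984.12 kW


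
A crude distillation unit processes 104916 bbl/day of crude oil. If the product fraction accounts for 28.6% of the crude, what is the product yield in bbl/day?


Crude throughput = 104916 bbl/day
Fraction yield = 28.6%
yield = throughput * fraction / 100
yield = 104916 * 28.6 / 100 = 30005.976

30005.976 bbl/day


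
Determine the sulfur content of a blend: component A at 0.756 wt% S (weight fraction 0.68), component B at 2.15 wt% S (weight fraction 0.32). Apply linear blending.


Linear sulfur blending: S_blend = x1*S1 + x2*S2
Contribution 1: 0.68 * 0.756 = 0.51408 wt%
Contribution 2: 0.32 * 2.15 = 0.688 wt%
S_blend = 0.51408 + 0.688 = 1.20208

1.20208 wt%


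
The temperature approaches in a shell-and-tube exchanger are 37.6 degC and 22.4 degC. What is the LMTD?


LMTD = (dT1 - dT2) / ln(dT1/dT2)
= (37.6 - 22.4) / ln(37.6 / 22.4) = 15.2 / 0.517943 = 29.35

29.35 degC
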